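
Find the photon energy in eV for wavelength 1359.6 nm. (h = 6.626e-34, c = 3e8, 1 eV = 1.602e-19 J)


E = hc/lambda = 6.626e-34 * 3e8 / 1.360e-06 = 1.462e-19 J = 0.9126 eV

0.9126 eV


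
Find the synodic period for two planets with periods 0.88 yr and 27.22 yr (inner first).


1/P_syn = |1/P1 - 1/P2| = |1/0.88 - 1/27.22| => P_syn = 0.9094

0.9094 years


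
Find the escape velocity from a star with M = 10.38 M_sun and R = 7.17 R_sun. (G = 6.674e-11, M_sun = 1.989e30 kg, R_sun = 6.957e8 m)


M = 10.38 * 1.989e30 kg = 2.064582e+31 kg; R = 7.17 * 6.957e8 m = 4.988169e+09 m. v_esc = sqrt(2GM/R) = sqrt(2 * 6.674e-11 * 2.064582e+31 / 4.988169e+09) = 743281.9523

743281.9523 m/s


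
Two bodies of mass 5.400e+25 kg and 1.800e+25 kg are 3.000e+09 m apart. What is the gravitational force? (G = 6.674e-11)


F = G*m1*m2/r^2 = 6.674e-11 * 5.400e+25 * 1.800e+25 / (3.000e+09)^2 = 6.674e-11 * 9.720e+50 / 9.000e+18 = 7.208e+21

7.208e+21 N


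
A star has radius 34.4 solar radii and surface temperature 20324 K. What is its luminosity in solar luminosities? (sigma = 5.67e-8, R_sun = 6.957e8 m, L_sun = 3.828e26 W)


R = 34.4 * 6.957e8 m = 2.393208e+10 m. L = 4*pi*R^2*sigma*T^4 = 4*pi*(2.393208e+10)^2 * 5.67e-8 * 20324^4 = 6.962906441e+31 W. L/L_sun = 6.962906441e+31 / 3.828e26 = 181894.1077

181894.1077 L_sun


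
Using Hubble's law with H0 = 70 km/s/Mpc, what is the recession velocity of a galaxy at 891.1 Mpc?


v = H0 * d = 70 * 891.1 = 62377.0

62377.0 km/s


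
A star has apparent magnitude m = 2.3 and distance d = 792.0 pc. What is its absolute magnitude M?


M = m - 5*log10(d) + 5 = 2.3 - 5*log10(792.0) + 5 = -7.1936

-7.1936


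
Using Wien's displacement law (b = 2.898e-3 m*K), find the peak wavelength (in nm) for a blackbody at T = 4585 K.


lam_max = b / T = 2.898e-3 / 4585 = 6.321e-07 m = 632.0611 nm

632.0611 nm


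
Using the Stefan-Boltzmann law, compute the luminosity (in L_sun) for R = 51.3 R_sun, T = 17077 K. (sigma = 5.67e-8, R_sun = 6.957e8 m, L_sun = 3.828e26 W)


R = 51.3 * 6.957e8 m = 3.568941e+10 m. L = 4*pi*R^2*sigma*T^4 = 4*pi*(3.568941e+10)^2 * 5.67e-8 * 17077^4 = 7.718234573e+31 W. L/L_sun = 7.718234573e+31 / 3.828e26 = 201625.7725

201625.7725 L_sun


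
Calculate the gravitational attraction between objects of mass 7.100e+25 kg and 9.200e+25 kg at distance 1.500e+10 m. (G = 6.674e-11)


F = G*m1*m2/r^2 = 6.674e-11 * 7.100e+25 * 9.200e+25 / (1.500e+10)^2 = 6.674e-11 * 6.532e+51 / 2.250e+20 = 1.938e+21

1.938e+21 N


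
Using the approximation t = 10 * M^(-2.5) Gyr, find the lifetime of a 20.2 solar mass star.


t = 10 * M^(-2.5) = 10 * 20.2^(-2.5) = 0.0055

0.0055 Gyr


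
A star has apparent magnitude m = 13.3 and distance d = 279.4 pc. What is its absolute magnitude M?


M = m - 5*log10(d) + 5 = 13.3 - 5*log10(279.4) + 5 = 6.0689

6.0689


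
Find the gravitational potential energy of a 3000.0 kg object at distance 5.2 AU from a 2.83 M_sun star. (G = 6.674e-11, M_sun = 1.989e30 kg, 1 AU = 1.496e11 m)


M = 2.83 * 1.989e30 kg = 5.62887e+30 kg; r = 5.2 AU * 1.496e11 m/AU = 7.7792e+11 m. U = -GM*m/r = -(6.674e-11 * 5.62887e+30 * 3000.0) / 7.7792e+11 = -1.449e+12

-1.449e+12 J


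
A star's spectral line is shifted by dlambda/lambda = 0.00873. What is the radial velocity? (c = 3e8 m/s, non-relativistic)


v = (dlambda/lambda) * c = 0.00873 * 3e8 = 2.619e+06

2.619e+06 m/s


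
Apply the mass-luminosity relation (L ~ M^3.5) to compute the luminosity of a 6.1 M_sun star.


L/L_sun = (M/M_sun)^3.5 = 6.1^3.5 = 560.6017

560.6017 L_sun


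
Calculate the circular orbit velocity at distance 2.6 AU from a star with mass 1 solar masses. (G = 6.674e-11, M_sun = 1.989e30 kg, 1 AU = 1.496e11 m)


v = sqrt(GM/r) = sqrt(6.674e-11 * 1.989e+30 / 3.890e+11) = 18473.8759

18473.8759 m/s


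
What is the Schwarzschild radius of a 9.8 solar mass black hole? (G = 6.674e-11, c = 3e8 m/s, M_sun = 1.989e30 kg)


M = 9.8 * 1.989e30 kg = 1.94922e+31 kg. rs = 2GM/c^2 = 2 * 6.674e-11 * 1.94922e+31 / (3e8)^2 = 28909.0984

28909.0984 m


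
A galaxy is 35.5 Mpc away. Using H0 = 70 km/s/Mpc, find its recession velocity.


v = H0 * d = 70 * 35.5 = 2485.0

2485.0 km/s


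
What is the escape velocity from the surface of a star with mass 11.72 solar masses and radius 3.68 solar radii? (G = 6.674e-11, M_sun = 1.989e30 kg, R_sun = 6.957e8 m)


M = 11.72 * 1.989e30 kg = 2.331108e+31 kg; R = 3.68 * 6.957e8 m = 2.560176e+09 m. v_esc = sqrt(2GM/R) = sqrt(2 * 6.674e-11 * 2.331108e+31 / 2.560176e+09) = 1.102e+06

1.102e+06 m/s


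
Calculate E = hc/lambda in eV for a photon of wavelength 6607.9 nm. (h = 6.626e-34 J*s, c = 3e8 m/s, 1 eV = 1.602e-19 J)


E = hc/lambda = 6.626e-34 * 3e8 / 6.608e-06 = 3.008e-20 J = 0.1878 eV

0.1878 eV


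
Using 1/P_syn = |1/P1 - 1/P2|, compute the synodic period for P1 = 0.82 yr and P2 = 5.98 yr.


1/P_syn = |1/P1 - 1/P2| = |1/0.82 - 1/5.98| => P_syn = 0.9503

0.9503 years


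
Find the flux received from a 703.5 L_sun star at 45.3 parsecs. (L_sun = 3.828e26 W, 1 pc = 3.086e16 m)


F = L / (4*pi*d^2) = 2.693e+29 / (4*pi*(1.398e+18)^2) = 1.097e-08

1.097e-08 W/m^2


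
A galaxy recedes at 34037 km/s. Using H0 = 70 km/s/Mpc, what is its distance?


d = v / H0 = 34037 / 70 = 486.2429

486.2429 Mpc


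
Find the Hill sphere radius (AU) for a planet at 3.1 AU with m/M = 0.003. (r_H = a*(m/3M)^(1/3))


r_H = a * (m/3M)^(1/3) = 3.1 * (0.003/3)^(1/3) = 0.31

0.31 AU


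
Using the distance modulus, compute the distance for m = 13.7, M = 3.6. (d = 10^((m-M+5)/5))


d = 10^((m - M + 5)/5) = 10^((13.7 - 3.6 + 5)/5) = 1047.1285

1047.1285 pc


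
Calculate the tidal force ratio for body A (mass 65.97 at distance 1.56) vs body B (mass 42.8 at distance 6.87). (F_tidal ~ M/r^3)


Ratio = (M1/r1^3) / (M2/r2^3) = (65.97/1.56^3) / (42.8/6.87^3) = 131.6434

131.6434


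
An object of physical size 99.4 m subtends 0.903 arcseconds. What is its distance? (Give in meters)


D = size / theta_rad, theta_rad = 0.903 * pi/(180*3600) = 4.378e-06, D = 2.271e+07

2.271e+07 m


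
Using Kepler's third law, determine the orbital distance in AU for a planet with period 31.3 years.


a = P^(2/3) = 31.3^(2/3) = 9.9318

9.9318 AU


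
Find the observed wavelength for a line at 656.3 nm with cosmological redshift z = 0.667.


lam_obs = lam_emit * (1 + z) = 656.3 * (1 + 0.667) = 1094.0521

1094.0521 nm


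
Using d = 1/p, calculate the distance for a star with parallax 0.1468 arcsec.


d = 1/p = 1/0.1468 = 6.812

6.812 pc


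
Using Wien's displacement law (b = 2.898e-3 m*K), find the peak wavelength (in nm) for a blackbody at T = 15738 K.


lam_max = b / T = 2.898e-3 / 15738 = 1.841e-07 m = 184.1403 nm

184.1403 nm


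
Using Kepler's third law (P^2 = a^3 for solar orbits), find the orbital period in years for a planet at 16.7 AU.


P = a^(3/2) = 16.7^1.5 = 68.2456

68.2456 years


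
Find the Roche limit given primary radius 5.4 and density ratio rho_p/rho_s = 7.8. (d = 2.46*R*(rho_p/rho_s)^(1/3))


d_Roche = 2.46 * 5.4 * 7.8^(1/3) = 26.3447

26.3447


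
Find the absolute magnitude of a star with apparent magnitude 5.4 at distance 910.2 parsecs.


M = m - 5*log10(d) + 5 = 5.4 - 5*log10(910.2) + 5 = -4.3957

-4.3957


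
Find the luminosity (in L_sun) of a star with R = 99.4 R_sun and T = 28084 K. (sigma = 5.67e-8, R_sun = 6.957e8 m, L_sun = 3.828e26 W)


R = 99.4 * 6.957e8 m = 6.915258e+10 m. L = 4*pi*R^2*sigma*T^4 = 4*pi*(6.915258e+10)^2 * 5.67e-8 * 28084^4 = 2.119559223e+33 W. L/L_sun = 2.119559223e+33 / 3.828e26 = 5.537e+06

5.537e+06 L_sun


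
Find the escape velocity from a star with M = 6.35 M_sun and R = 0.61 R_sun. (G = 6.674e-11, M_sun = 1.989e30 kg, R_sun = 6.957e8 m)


M = 6.35 * 1.989e30 kg = 1.263015e+31 kg; R = 0.61 * 6.957e8 m = 4.24377e+08 m. v_esc = sqrt(2GM/R) = sqrt(2 * 6.674e-11 * 1.263015e+31 / 4.24377e+08) = 1.993e+06

1.993e+06 m/s


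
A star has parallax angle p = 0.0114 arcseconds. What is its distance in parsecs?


d = 1/p = 1/0.0114 = 87.7193

87.7193 pc


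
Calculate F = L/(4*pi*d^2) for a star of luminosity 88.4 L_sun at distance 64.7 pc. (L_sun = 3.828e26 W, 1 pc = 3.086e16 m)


F = L / (4*pi*d^2) = 3.384e+28 / (4*pi*(1.997e+18)^2) = 6.755e-10

6.755e-10 W/m^2


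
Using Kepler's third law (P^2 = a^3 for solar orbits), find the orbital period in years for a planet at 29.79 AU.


P = a^(3/2) = 29.79^1.5 = 162.5945

162.5945 years


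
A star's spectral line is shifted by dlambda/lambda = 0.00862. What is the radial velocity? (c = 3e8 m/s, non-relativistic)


v = (dlambda/lambda) * c = 0.00862 * 3e8 = 2.586e+06

2.586e+06 m/s


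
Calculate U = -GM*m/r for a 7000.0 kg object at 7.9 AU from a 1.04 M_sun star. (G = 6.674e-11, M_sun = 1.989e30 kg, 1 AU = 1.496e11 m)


M = 1.04 * 1.989e30 kg = 2.06856e+30 kg; r = 7.9 AU * 1.496e11 m/AU = 1.18184e+12 m. U = -GM*m/r = -(6.674e-11 * 2.06856e+30 * 7000.0) / 1.18184e+12 = -8.177e+11

-8.177e+11 J


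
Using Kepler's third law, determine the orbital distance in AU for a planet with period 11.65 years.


a = P^(2/3) = 11.65^(2/3) = 5.1391

5.1391 AU


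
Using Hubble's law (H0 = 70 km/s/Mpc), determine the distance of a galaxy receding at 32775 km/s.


d = v / H0 = 32775 / 70 = 468.2143

468.2143 Mpc


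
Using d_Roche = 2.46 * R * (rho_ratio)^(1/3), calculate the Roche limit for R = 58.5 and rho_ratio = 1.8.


d_Roche = 2.46 * 58.5 * 1.8^(1/3) = 175.0579

175.0579


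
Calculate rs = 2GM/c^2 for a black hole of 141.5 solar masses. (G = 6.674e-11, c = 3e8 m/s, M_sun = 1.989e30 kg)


M = 141.5 * 1.989e30 kg = 2.814435e+32 kg. rs = 2GM/c^2 = 2 * 6.674e-11 * 2.814435e+32 / (3e8)^2 = 417411.982

417411.982 m


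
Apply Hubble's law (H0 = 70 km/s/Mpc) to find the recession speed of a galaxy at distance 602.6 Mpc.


v = H0 * d = 70 * 602.6 = 42182.0

42182.0 km/s


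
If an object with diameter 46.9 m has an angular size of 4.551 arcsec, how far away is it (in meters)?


D = size / theta_rad, theta_rad = 4.551 * pi/(180*3600) = 2.206e-05, D = 2.126e+06

2.126e+06 m


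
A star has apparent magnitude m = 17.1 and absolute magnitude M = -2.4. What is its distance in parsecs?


d = 10^((m - M + 5)/5) = 10^((17.1 - -2.4 + 5)/5) = 79432.8235

79432.8235 pc


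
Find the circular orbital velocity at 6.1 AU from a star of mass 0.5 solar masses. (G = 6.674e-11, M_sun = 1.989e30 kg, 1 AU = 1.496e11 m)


v = sqrt(GM/r) = sqrt(6.674e-11 * 9.945e+29 / 9.126e+11) = 8528.3454

8528.3454 m/s


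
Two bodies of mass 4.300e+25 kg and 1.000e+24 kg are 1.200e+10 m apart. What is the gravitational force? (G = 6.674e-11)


F = G*m1*m2/r^2 = 6.674e-11 * 4.300e+25 * 1.000e+24 / (1.200e+10)^2 = 6.674e-11 * 4.300e+49 / 1.440e+20 = 1.993e+19

1.993e+19 N


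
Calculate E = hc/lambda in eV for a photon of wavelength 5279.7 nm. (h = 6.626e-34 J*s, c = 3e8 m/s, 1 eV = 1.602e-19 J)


E = hc/lambda = 6.626e-34 * 3e8 / 5.280e-06 = 3.765e-20 J = 0.235 eV

0.235 eV


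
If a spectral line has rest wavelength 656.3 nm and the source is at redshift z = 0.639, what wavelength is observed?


lam_obs = lam_emit * (1 + z) = 656.3 * (1 + 0.639) = 1075.6757

1075.6757 nm


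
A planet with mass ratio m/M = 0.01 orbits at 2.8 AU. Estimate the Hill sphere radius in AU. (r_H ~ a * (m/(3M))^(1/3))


r_H = a * (m/3M)^(1/3) = 2.8 * (0.01/3)^(1/3) = 0.4183

0.4183 AU


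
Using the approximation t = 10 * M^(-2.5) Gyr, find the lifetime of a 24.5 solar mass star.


t = 10 * M^(-2.5) = 10 * 24.5^(-2.5) = 0.0034

0.0034 Gyr


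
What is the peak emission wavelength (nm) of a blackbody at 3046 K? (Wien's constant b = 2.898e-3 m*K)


lam_max = b / T = 2.898e-3 / 3046 = 9.514e-07 m = 951.4117 nm

951.4117 nm


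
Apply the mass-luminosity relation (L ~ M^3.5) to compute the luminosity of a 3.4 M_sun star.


L/L_sun = (M/M_sun)^3.5 = 3.4^3.5 = 72.473

72.473 L_sun


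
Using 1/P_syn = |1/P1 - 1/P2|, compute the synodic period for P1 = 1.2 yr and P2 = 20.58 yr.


1/P_syn = |1/P1 - 1/P2| = |1/1.2 - 1/20.58| => P_syn = 1.2743

1.2743 years


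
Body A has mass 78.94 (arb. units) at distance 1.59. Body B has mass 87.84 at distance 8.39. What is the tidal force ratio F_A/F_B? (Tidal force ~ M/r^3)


Ratio = (M1/r1^3) / (M2/r2^3) = (78.94/1.59^3) / (87.84/8.39^3) = 132.0381

132.0381


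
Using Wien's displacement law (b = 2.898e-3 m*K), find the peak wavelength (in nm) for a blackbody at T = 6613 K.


lam_max = b / T = 2.898e-3 / 6613 = 4.382e-07 m = 438.2277 nm

438.2277 nm


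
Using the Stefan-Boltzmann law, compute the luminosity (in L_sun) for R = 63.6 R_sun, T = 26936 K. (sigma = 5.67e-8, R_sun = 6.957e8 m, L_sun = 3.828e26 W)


R = 63.6 * 6.957e8 m = 4.424652e+10 m. L = 4*pi*R^2*sigma*T^4 = 4*pi*(4.424652e+10)^2 * 5.67e-8 * 26936^4 = 7.343169863e+32 W. L/L_sun = 7.343169863e+32 / 3.828e26 = 1.918e+06

1.918e+06 L_sun


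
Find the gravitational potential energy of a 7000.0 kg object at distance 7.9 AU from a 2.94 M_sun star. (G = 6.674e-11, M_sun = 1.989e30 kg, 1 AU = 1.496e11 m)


M = 2.94 * 1.989e30 kg = 5.84766e+30 kg; r = 7.9 AU * 1.496e11 m/AU = 1.18184e+12 m. U = -GM*m/r = -(6.674e-11 * 5.84766e+30 * 7000.0) / 1.18184e+12 = -2.312e+12

-2.312e+12 J


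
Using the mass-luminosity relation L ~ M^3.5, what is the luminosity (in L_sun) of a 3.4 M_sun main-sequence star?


L/L_sun = (M/M_sun)^3.5 = 3.4^3.5 = 72.473

72.473 L_sun


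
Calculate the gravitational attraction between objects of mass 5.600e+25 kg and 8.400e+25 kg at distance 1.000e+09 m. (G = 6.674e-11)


F = G*m1*m2/r^2 = 6.674e-11 * 5.600e+25 * 8.400e+25 / (1.000e+09)^2 = 6.674e-11 * 4.704e+51 / 1.000e+18 = 3.139e+23

3.139e+23 N


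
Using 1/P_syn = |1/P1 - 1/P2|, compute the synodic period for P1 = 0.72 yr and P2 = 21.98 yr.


1/P_syn = |1/P1 - 1/P2| = |1/0.72 - 1/21.98| => P_syn = 0.7444

0.7444 years


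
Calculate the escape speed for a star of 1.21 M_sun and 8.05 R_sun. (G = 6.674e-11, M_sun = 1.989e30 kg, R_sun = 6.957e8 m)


M = 1.21 * 1.989e30 kg = 2.40669e+30 kg; R = 8.05 * 6.957e8 m = 5.600385e+09 m. v_esc = sqrt(2GM/R) = sqrt(2 * 6.674e-11 * 2.40669e+30 / 5.600385e+09) = 239502.0493

239502.0493 m/s


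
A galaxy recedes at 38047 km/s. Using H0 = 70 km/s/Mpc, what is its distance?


d = v / H0 = 38047 / 70 = 543.5286

543.5286 Mpc


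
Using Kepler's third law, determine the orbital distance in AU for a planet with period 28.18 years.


a = P^(2/3) = 28.18^(2/3) = 9.2603

9.2603 AU


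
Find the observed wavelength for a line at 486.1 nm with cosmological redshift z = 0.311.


lam_obs = lam_emit * (1 + z) = 486.1 * (1 + 0.311) = 637.2771

637.2771 nm


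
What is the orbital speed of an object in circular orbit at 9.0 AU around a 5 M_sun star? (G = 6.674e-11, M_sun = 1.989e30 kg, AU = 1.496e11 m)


v = sqrt(GM/r) = sqrt(6.674e-11 * 9.945e+30 / 1.346e+12) = 22202.8356

22202.8356 m/s


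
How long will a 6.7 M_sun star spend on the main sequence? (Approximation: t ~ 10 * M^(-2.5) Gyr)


t = 10 * M^(-2.5) = 10 * 6.7^(-2.5) = 0.0861

0.0861 Gyr


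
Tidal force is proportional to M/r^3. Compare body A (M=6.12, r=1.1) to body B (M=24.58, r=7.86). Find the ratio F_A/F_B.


Ratio = (M1/r1^3) / (M2/r2^3) = (6.12/1.1^3) / (24.58/7.86^3) = 90.8362

90.8362


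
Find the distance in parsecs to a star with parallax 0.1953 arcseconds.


d = 1/p = 1/0.1953 = 5.1203

5.1203 pc


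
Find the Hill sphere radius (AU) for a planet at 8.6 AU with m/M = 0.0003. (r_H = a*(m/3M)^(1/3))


r_H = a * (m/3M)^(1/3) = 8.6 * (0.0003/3)^(1/3) = 0.3992

0.3992 AU


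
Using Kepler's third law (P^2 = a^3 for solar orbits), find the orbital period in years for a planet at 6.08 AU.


P = a^(3/2) = 6.08^1.5 = 14.9919

14.9919 years


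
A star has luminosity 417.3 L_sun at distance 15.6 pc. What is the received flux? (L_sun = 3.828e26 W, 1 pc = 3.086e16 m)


F = L / (4*pi*d^2) = 1.597e+29 / (4*pi*(4.814e+17)^2) = 5.485e-08

5.485e-08 W/m^2


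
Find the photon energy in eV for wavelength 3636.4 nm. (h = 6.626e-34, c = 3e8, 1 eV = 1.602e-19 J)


E = hc/lambda = 6.626e-34 * 3e8 / 3.636e-06 = 5.466e-20 J = 0.3412 eV

0.3412 eV


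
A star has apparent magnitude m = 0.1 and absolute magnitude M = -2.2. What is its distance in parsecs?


d = 10^((m - M + 5)/5) = 10^((0.1 - -2.2 + 5)/5) = 28.8403

28.8403 pc


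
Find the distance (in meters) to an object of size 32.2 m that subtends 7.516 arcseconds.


D = size / theta_rad, theta_rad = 7.516 * pi/(180*3600) = 3.644e-05, D = 883678.3876

883678.3876 m


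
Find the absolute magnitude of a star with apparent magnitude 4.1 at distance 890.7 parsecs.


M = m - 5*log10(d) + 5 = 4.1 - 5*log10(890.7) + 5 = -5.6487

-5.6487


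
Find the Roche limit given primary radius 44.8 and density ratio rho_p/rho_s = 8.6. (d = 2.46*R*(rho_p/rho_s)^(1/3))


d_Roche = 2.46 * 44.8 * 8.6^(1/3) = 225.7941

225.7941


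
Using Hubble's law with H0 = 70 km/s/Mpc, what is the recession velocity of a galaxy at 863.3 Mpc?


v = H0 * d = 70 * 863.3 = 60431.0

60431.0 km/s


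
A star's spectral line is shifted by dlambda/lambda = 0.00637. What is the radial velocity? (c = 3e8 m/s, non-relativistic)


v = (dlambda/lambda) * c = 0.00637 * 3e8 = 1.911e+06

1.911e+06 m/s


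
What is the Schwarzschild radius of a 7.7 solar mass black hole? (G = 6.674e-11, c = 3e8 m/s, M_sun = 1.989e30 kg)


M = 7.7 * 1.989e30 kg = 1.53153e+31 kg. rs = 2GM/c^2 = 2 * 6.674e-11 * 1.53153e+31 / (3e8)^2 = 22714.2916

22714.2916 m


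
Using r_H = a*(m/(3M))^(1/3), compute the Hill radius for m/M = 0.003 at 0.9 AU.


r_H = a * (m/3M)^(1/3) = 0.9 * (0.003/3)^(1/3) = 0.09

0.09 AU


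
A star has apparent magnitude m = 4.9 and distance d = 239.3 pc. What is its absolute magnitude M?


M = m - 5*log10(d) + 5 = 4.9 - 5*log10(239.3) + 5 = -1.9947

-1.9947


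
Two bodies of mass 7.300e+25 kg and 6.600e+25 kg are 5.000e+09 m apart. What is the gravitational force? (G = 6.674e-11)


F = G*m1*m2/r^2 = 6.674e-11 * 7.300e+25 * 6.600e+25 / (5.000e+09)^2 = 6.674e-11 * 4.818e+51 / 2.500e+19 = 1.286e+22

1.286e+22 N


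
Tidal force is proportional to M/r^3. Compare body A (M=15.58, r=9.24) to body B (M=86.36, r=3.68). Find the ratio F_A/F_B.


Ratio = (M1/r1^3) / (M2/r2^3) = (15.58/9.24^3) / (86.36/3.68^3) = 0.0114

0.0114


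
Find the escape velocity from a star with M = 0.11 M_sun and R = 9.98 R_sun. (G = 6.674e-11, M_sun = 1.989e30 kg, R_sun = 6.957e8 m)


M = 0.11 * 1.989e30 kg = 2.1879e+29 kg; R = 9.98 * 6.957e8 m = 6.943086e+09 m. v_esc = sqrt(2GM/R) = sqrt(2 * 6.674e-11 * 2.1879e+29 / 6.943086e+09) = 64855.3132

64855.3132 m/s


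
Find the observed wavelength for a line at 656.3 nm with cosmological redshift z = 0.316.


lam_obs = lam_emit * (1 + z) = 656.3 * (1 + 0.316) = 863.6908

863.6908 nm


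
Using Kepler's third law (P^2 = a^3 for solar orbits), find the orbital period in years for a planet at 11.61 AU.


P = a^(3/2) = 11.61^1.5 = 39.5593

39.5593 years


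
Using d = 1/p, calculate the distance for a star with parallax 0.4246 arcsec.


d = 1/p = 1/0.4246 = 2.3552

2.3552 pc


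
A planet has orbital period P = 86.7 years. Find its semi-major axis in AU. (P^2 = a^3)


a = P^(2/3) = 86.7^(2/3) = 19.589

19.589 AU


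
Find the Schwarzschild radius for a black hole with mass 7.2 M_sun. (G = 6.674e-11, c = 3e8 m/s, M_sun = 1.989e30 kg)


M = 7.2 * 1.989e30 kg = 1.43208e+31 kg. rs = 2GM/c^2 = 2 * 6.674e-11 * 1.43208e+31 / (3e8)^2 = 21239.3376

21239.3376 m


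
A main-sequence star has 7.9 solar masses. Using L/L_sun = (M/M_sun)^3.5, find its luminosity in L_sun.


L/L_sun = (M/M_sun)^3.5 = 7.9^3.5 = 1385.7817

1385.7817 L_sun


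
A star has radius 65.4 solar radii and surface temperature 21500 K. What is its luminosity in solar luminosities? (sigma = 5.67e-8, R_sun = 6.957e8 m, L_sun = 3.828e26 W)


R = 65.4 * 6.957e8 m = 4.549878e+10 m. L = 4*pi*R^2*sigma*T^4 = 4*pi*(4.549878e+10)^2 * 5.67e-8 * 21500^4 = 3.151710118e+32 W. L/L_sun = 3.151710118e+32 / 3.828e26 = 823330.7518

823330.7518 L_sun


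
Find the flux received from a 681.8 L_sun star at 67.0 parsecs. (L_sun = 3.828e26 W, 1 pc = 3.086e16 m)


F = L / (4*pi*d^2) = 2.610e+29 / (4*pi*(2.068e+18)^2) = 4.858e-09

4.858e-09 W/m^2


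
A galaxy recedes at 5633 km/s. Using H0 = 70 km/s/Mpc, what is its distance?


d = v / H0 = 5633 / 70 = 80.4714

80.4714 Mpc


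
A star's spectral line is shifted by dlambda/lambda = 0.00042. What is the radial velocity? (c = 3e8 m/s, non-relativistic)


v = (dlambda/lambda) * c = 0.00042 * 3e8 = 126000.0

126000.0 m/s


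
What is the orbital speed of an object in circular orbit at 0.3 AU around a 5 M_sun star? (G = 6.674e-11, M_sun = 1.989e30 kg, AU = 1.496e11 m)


v = sqrt(GM/r) = sqrt(6.674e-11 * 9.945e+30 / 4.488e+10) = 121609.939

121609.939 m/s


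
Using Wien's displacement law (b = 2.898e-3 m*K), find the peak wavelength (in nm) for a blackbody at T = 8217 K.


lam_max = b / T = 2.898e-3 / 8217 = 3.527e-07 m = 352.6835 nm

352.6835 nm


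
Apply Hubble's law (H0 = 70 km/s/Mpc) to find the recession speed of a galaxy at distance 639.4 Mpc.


v = H0 * d = 70 * 639.4 = 44758.0

44758.0 km/s


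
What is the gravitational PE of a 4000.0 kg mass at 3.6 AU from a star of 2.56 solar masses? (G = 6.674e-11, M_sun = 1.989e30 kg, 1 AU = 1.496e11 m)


M = 2.56 * 1.989e30 kg = 5.09184e+30 kg; r = 3.6 AU * 1.496e11 m/AU = 5.3856e+11 m. U = -GM*m/r = -(6.674e-11 * 5.09184e+30 * 4000.0) / 5.3856e+11 = -2.524e+12

-2.524e+12 J


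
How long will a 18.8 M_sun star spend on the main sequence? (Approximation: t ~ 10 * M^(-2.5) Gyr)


t = 10 * M^(-2.5) = 10 * 18.8^(-2.5) = 0.0065

0.0065 Gyr


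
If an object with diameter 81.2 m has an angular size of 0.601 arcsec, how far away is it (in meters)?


D = size / theta_rad, theta_rad = 0.601 * pi/(180*3600) = 2.914e-06, D = 2.787e+07

2.787e+07 m


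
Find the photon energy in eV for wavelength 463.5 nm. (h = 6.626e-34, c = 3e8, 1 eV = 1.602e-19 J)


E = hc/lambda = 6.626e-34 * 3e8 / 4.635e-07 = 4.289e-19 J = 2.6771 eV

2.6771 eV


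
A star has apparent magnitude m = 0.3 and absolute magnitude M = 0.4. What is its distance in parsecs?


d = 10^((m - M + 5)/5) = 10^((0.3 - 0.4 + 5)/5) = 9.5499

9.5499 pc


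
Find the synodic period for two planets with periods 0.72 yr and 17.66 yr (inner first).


1/P_syn = |1/P1 - 1/P2| = |1/0.72 - 1/17.66| => P_syn = 0.7506

0.7506 years


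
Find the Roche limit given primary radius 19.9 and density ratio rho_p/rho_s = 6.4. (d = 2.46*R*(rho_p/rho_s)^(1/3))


d_Roche = 2.46 * 19.9 * 6.4^(1/3) = 90.8897

90.8897


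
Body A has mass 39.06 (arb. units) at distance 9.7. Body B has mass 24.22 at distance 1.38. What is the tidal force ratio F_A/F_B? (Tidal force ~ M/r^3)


Ratio = (M1/r1^3) / (M2/r2^3) = (39.06/9.7^3) / (24.22/1.38^3) = 0.0046

0.0046


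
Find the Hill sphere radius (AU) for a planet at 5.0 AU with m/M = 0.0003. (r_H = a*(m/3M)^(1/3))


r_H = a * (m/3M)^(1/3) = 5.0 * (0.0003/3)^(1/3) = 0.2321

0.2321 AU


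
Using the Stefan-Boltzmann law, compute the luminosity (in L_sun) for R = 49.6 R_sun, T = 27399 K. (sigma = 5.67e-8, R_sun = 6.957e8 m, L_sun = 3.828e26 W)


R = 49.6 * 6.957e8 m = 3.450672e+10 m. L = 4*pi*R^2*sigma*T^4 = 4*pi*(3.450672e+10)^2 * 5.67e-8 * 27399^4 = 4.781224454e+32 W. L/L_sun = 4.781224454e+32 / 3.828e26 = 1.249e+06

1.249e+06 L_sun


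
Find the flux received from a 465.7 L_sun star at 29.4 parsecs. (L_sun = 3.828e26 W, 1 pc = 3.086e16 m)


F = L / (4*pi*d^2) = 1.783e+29 / (4*pi*(9.073e+17)^2) = 1.723e-08

1.723e-08 W/m^2


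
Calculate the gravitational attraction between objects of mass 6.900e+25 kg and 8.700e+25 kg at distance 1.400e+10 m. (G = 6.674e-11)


F = G*m1*m2/r^2 = 6.674e-11 * 6.900e+25 * 8.700e+25 / (1.400e+10)^2 = 6.674e-11 * 6.003e+51 / 1.960e+20 = 2.044e+21

2.044e+21 N


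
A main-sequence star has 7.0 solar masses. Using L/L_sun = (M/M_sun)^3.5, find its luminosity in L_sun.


L/L_sun = (M/M_sun)^3.5 = 7.0^3.5 = 907.4927

907.4927 L_sun


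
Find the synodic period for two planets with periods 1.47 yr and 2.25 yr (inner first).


1/P_syn = |1/P1 - 1/P2| = |1/1.47 - 1/2.25| => P_syn = 4.2404

4.2404 years


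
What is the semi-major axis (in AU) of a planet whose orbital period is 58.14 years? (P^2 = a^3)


a = P^(2/3) = 58.14^(2/3) = 15.0078

15.0078 AU


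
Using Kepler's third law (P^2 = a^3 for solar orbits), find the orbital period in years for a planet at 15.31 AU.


P = a^(3/2) = 15.31^1.5 = 59.905

59.905 years


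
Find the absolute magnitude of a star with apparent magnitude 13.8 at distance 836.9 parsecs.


M = m - 5*log10(d) + 5 = 13.8 - 5*log10(836.9) + 5 = 4.1866

4.1866


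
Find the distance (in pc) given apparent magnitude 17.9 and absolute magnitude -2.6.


d = 10^((m - M + 5)/5) = 10^((17.9 - -2.6 + 5)/5) = 125892.5412

125892.5412 pc


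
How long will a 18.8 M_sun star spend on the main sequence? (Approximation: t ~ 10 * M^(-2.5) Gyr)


t = 10 * M^(-2.5) = 10 * 18.8^(-2.5) = 0.0065

0.0065 Gyr


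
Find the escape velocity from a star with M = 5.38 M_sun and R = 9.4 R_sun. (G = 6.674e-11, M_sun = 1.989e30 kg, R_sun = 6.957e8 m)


M = 5.38 * 1.989e30 kg = 1.070082e+31 kg; R = 9.4 * 6.957e8 m = 6.53958e+09 m. v_esc = sqrt(2GM/R) = sqrt(2 * 6.674e-11 * 1.070082e+31 / 6.53958e+09) = 467349.4112

467349.4112 m/s


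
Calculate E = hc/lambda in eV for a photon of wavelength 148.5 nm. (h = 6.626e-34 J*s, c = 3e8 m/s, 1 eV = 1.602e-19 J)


E = hc/lambda = 6.626e-34 * 3e8 / 1.485e-07 = 1.339e-18 J = 8.3557 eV

8.3557 eV


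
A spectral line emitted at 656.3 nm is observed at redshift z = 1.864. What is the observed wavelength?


lam_obs = lam_emit * (1 + z) = 656.3 * (1 + 1.864) = 1879.6432

1879.6432 nm


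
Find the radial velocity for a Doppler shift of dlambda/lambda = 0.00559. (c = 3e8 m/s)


v = (dlambda/lambda) * c = 0.00559 * 3e8 = 1.677e+06

1.677e+06 m/s


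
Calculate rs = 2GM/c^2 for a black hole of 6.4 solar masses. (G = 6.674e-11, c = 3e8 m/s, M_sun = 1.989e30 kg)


M = 6.4 * 1.989e30 kg = 1.27296e+31 kg. rs = 2GM/c^2 = 2 * 6.674e-11 * 1.27296e+31 / (3e8)^2 = 18879.4112

18879.4112 m


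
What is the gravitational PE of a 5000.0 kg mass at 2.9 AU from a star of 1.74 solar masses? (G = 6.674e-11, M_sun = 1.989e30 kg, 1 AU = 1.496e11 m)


M = 1.74 * 1.989e30 kg = 3.46086e+30 kg; r = 2.9 AU * 1.496e11 m/AU = 4.3384e+11 m. U = -GM*m/r = -(6.674e-11 * 3.46086e+30 * 5000.0) / 4.3384e+11 = -2.662e+12

-2.662e+12 J


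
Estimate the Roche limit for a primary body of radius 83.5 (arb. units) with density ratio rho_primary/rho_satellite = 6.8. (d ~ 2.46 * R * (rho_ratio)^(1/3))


d_Roche = 2.46 * 83.5 * 6.8^(1/3) = 389.1567

389.1567


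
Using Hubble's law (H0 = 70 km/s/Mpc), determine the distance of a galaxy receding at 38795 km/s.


d = v / H0 = 38795 / 70 = 554.2143

554.2143 Mpc


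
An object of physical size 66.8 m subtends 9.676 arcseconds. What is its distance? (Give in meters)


D = size / theta_rad, theta_rad = 9.676 * pi/(180*3600) = 4.691e-05, D = 1.424e+06

1.424e+06 m


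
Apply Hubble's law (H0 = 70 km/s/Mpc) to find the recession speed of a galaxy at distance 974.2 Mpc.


v = H0 * d = 70 * 974.2 = 68194.0

68194.0 km/s


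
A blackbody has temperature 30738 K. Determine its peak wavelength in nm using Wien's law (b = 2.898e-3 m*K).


lam_max = b / T = 2.898e-3 / 30738 = 9.428e-08 m = 94.2807 nm

94.2807 nm


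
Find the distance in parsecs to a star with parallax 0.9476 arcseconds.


d = 1/p = 1/0.9476 = 1.0553

1.0553 pc


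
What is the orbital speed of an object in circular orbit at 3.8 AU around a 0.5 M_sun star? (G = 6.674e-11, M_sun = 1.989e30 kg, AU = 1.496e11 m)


v = sqrt(GM/r) = sqrt(6.674e-11 * 9.945e+29 / 5.685e+11) = 10805.3266

10805.3266 m/s


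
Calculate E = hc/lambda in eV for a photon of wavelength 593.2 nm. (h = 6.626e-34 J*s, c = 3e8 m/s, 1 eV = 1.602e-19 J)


E = hc/lambda = 6.626e-34 * 3e8 / 5.932e-07 = 3.351e-19 J = 2.0917 eV

2.0917 eV


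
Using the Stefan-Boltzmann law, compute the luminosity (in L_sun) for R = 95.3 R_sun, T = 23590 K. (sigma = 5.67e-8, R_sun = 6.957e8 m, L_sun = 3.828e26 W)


R = 95.3 * 6.957e8 m = 6.630021e+10 m. L = 4*pi*R^2*sigma*T^4 = 4*pi*(6.630021e+10)^2 * 5.67e-8 * 23590^4 = 9.699168282e+32 W. L/L_sun = 9.699168282e+32 / 3.828e26 = 2.534e+06

2.534e+06 L_sun


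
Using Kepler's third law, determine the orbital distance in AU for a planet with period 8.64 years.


a = P^(2/3) = 8.64^(2/3) = 4.2106

4.2106 AU


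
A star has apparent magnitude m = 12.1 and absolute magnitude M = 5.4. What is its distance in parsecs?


d = 10^((m - M + 5)/5) = 10^((12.1 - 5.4 + 5)/5) = 218.7762

218.7762 pc


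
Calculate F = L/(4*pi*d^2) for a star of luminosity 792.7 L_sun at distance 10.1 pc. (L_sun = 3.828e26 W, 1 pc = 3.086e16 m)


F = L / (4*pi*d^2) = 3.034e+29 / (4*pi*(3.117e+17)^2) = 2.486e-07

2.486e-07 W/m^2


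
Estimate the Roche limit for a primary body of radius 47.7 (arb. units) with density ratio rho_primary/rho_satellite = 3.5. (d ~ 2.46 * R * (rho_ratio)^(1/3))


d_Roche = 2.46 * 47.7 * 3.5^(1/3) = 178.1597

178.1597


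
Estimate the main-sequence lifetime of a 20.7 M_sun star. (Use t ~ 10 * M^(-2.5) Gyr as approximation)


t = 10 * M^(-2.5) = 10 * 20.7^(-2.5) = 0.0051

0.0051 Gyr


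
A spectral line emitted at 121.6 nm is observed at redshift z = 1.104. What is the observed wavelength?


lam_obs = lam_emit * (1 + z) = 121.6 * (1 + 1.104) = 255.8464

255.8464 nm


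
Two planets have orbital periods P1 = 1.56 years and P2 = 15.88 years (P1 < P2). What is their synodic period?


1/P_syn = |1/P1 - 1/P2| = |1/1.56 - 1/15.88| => P_syn = 1.7299

1.7299 years


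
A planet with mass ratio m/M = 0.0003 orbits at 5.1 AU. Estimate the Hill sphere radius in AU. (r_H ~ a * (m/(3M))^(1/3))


r_H = a * (m/3M)^(1/3) = 5.1 * (0.0003/3)^(1/3) = 0.2367

0.2367 AU


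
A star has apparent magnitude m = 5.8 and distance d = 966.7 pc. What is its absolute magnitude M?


M = m - 5*log10(d) + 5 = 5.8 - 5*log10(966.7) + 5 = -4.1265

-4.1265


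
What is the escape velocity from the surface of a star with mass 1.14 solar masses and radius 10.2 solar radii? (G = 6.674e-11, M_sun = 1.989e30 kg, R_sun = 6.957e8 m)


M = 1.14 * 1.989e30 kg = 2.26746e+30 kg; R = 10.2 * 6.957e8 m = 7.09614e+09 m. v_esc = sqrt(2GM/R) = sqrt(2 * 6.674e-11 * 2.26746e+30 / 7.09614e+09) = 206522.2408

206522.2408 m/s


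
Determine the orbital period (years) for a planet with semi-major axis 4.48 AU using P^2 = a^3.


P = a^(3/2) = 4.48^1.5 = 9.4824

9.4824 years


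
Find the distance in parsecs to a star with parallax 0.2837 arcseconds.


d = 1/p = 1/0.2837 = 3.5249

3.5249 pc


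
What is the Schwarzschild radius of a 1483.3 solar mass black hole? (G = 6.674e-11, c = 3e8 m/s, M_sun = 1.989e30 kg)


M = 1483.3 * 1.989e30 kg = 2.9502837e+33 kg. rs = 2GM/c^2 = 2 * 6.674e-11 * 2.9502837e+33 / (3e8)^2 = 4.376e+06

4.376e+06 m


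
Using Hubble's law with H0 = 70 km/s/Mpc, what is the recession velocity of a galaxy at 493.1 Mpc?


v = H0 * d = 70 * 493.1 = 34517.0

34517.0 km/s


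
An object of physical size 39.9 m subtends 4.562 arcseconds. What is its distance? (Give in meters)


D = size / theta_rad, theta_rad = 4.562 * pi/(180*3600) = 2.212e-05, D = 1.804e+06

1.804e+06 m


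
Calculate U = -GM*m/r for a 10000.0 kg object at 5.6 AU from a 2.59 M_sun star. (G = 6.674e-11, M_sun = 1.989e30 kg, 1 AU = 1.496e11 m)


M = 2.59 * 1.989e30 kg = 5.15151e+30 kg; r = 5.6 AU * 1.496e11 m/AU = 8.3776e+11 m. U = -GM*m/r = -(6.674e-11 * 5.15151e+30 * 10000.0) / 8.3776e+11 = -4.104e+12

-4.104e+12 J


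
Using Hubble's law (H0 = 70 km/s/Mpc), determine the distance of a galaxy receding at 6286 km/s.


d = v / H0 = 6286 / 70 = 89.8

89.8 Mpc


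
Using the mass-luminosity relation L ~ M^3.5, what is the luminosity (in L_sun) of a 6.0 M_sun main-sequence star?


L/L_sun = (M/M_sun)^3.5 = 6.0^3.5 = 529.0898

529.0898 L_sun


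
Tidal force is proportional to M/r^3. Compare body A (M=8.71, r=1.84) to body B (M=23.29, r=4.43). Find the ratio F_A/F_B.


Ratio = (M1/r1^3) / (M2/r2^3) = (8.71/1.84^3) / (23.29/4.43^3) = 5.2192

5.2192


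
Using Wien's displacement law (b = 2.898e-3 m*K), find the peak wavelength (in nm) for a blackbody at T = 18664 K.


lam_max = b / T = 2.898e-3 / 18664 = 1.553e-07 m = 155.2722 nm

155.2722 nm


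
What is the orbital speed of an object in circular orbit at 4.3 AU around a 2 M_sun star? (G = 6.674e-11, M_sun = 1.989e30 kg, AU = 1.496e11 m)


v = sqrt(GM/r) = sqrt(6.674e-11 * 3.978e+30 / 6.433e+11) = 20315.4041

20315.4041 m/s


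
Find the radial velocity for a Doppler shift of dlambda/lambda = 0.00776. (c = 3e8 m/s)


v = (dlambda/lambda) * c = 0.00776 * 3e8 = 2.328e+06

2.328e+06 m/s


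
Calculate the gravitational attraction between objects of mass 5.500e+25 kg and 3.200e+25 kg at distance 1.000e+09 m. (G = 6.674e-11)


F = G*m1*m2/r^2 = 6.674e-11 * 5.500e+25 * 3.200e+25 / (1.000e+09)^2 = 6.674e-11 * 1.760e+51 / 1.000e+18 = 1.175e+23

1.175e+23 N


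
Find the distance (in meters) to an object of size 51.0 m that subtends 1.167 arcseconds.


D = size / theta_rad, theta_rad = 1.167 * pi/(180*3600) = 5.658e-06, D = 9.014e+06

9.014e+06 m


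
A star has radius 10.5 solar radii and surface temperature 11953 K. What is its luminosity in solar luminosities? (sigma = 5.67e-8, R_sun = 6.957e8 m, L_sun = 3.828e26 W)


R = 10.5 * 6.957e8 m = 7.30485e+09 m. L = 4*pi*R^2*sigma*T^4 = 4*pi*(7.30485e+09)^2 * 5.67e-8 * 11953^4 = 7.761098687e+29 W. L/L_sun = 7.761098687e+29 / 3.828e26 = 2027.4552

2027.4552 L_sun


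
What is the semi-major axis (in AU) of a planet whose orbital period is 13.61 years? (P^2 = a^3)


a = P^(2/3) = 13.61^(2/3) = 5.7004

5.7004 AU


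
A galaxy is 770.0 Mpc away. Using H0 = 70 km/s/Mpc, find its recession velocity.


v = H0 * d = 70 * 770.0 = 53900.0

53900.0 km/s


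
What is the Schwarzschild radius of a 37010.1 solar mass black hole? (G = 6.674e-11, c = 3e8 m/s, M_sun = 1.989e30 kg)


M = 37010.1 * 1.989e30 kg = 7.36130889e+34 kg. rs = 2GM/c^2 = 2 * 6.674e-11 * 7.36130889e+34 / (3e8)^2 = 1.092e+08

1.092e+08 m


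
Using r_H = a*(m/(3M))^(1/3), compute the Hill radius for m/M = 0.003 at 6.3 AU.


r_H = a * (m/3M)^(1/3) = 6.3 * (0.003/3)^(1/3) = 0.63

0.63 AU


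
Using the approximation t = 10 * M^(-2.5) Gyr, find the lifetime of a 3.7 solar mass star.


t = 10 * M^(-2.5) = 10 * 3.7^(-2.5) = 0.3797

0.3797 Gyr


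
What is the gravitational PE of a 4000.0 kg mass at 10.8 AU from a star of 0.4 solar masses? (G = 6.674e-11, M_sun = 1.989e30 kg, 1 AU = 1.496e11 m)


M = 0.4 * 1.989e30 kg = 7.956e+29 kg; r = 10.8 AU * 1.496e11 m/AU = 1.61568e+12 m. U = -GM*m/r = -(6.674e-11 * 7.956e+29 * 4000.0) / 1.61568e+12 = -1.315e+11

-1.315e+11 J


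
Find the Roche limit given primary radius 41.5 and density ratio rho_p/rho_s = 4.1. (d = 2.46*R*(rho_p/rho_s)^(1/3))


d_Roche = 2.46 * 41.5 * 4.1^(1/3) = 163.3972

163.3972


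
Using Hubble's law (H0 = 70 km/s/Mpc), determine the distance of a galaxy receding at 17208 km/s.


d = v / H0 = 17208 / 70 = 245.8286

245.8286 Mpc


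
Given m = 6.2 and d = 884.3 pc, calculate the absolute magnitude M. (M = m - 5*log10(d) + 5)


M = m - 5*log10(d) + 5 = 6.2 - 5*log10(884.3) + 5 = -3.533

-3.533


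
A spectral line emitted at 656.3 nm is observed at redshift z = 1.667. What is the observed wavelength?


lam_obs = lam_emit * (1 + z) = 656.3 * (1 + 1.667) = 1750.3521

1750.3521 nm


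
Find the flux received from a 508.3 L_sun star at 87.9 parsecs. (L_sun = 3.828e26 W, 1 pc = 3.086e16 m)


F = L / (4*pi*d^2) = 1.946e+29 / (4*pi*(2.713e+18)^2) = 2.104e-09

2.104e-09 W/m^2


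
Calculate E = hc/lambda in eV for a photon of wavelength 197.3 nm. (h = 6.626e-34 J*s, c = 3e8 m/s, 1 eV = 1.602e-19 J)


E = hc/lambda = 6.626e-34 * 3e8 / 1.973e-07 = 1.008e-18 J = 6.289 eV

6.289 eV


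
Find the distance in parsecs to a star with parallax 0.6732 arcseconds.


d = 1/p = 1/0.6732 = 1.4854

1.4854 pc


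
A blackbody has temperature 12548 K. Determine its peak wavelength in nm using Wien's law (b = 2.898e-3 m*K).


lam_max = b / T = 2.898e-3 / 12548 = 2.310e-07 m = 230.9531 nm

230.9531 nm


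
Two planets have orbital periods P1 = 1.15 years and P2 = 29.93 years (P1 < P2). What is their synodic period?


1/P_syn = |1/P1 - 1/P2| = |1/1.15 - 1/29.93| => P_syn = 1.196

1.196 years


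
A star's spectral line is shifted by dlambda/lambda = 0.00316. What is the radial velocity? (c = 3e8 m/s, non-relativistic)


v = (dlambda/lambda) * c = 0.00316 * 3e8 = 948000.0

948000.0 m/s


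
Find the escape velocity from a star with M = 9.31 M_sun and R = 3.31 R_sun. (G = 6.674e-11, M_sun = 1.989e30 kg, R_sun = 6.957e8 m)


M = 9.31 * 1.989e30 kg = 1.851759e+31 kg; R = 3.31 * 6.957e8 m = 2.302767e+09 m. v_esc = sqrt(2GM/R) = sqrt(2 * 6.674e-11 * 1.851759e+31 / 2.302767e+09) = 1.036e+06

1.036e+06 m/s


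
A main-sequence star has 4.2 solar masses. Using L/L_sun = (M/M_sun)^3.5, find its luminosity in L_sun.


L/L_sun = (M/M_sun)^3.5 = 4.2^3.5 = 151.8352

151.8352 L_sun


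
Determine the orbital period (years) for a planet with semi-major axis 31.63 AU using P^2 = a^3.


P = a^(3/2) = 31.63^1.5 = 177.8889

177.8889 years


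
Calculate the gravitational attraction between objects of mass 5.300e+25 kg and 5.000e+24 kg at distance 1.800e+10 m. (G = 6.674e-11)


F = G*m1*m2/r^2 = 6.674e-11 * 5.300e+25 * 5.000e+24 / (1.800e+10)^2 = 6.674e-11 * 2.650e+50 / 3.240e+20 = 5.459e+19

5.459e+19 N


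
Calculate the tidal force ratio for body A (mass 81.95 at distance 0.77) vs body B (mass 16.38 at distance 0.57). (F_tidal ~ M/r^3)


Ratio = (M1/r1^3) / (M2/r2^3) = (81.95/0.77^3) / (16.38/0.57^3) = 2.0295

2.0295


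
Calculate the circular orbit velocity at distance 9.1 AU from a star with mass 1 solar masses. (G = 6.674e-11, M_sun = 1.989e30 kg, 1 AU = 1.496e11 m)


v = sqrt(GM/r) = sqrt(6.674e-11 * 1.989e+30 / 1.361e+12) = 9874.702

9874.702 m/s


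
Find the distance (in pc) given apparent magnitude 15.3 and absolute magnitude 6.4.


d = 10^((m - M + 5)/5) = 10^((15.3 - 6.4 + 5)/5) = 602.5596

602.5596 pc


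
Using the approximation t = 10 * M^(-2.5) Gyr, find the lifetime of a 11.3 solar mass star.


t = 10 * M^(-2.5) = 10 * 11.3^(-2.5) = 0.0233

0.0233 Gyr


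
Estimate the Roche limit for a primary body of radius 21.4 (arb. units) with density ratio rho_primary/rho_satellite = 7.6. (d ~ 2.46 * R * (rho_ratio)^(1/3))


d_Roche = 2.46 * 21.4 * 7.6^(1/3) = 103.5031

103.5031


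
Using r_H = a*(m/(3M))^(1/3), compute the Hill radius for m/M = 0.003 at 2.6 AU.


r_H = a * (m/3M)^(1/3) = 2.6 * (0.003/3)^(1/3) = 0.26

0.26 AU


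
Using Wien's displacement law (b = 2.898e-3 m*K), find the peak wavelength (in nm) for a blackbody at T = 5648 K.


lam_max = b / T = 2.898e-3 / 5648 = 5.131e-07 m = 513.102 nm

513.102 nm


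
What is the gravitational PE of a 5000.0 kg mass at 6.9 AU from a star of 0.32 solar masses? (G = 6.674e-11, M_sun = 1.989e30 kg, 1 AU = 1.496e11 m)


M = 0.32 * 1.989e30 kg = 6.3648e+29 kg; r = 6.9 AU * 1.496e11 m/AU = 1.03224e+12 m. U = -GM*m/r = -(6.674e-11 * 6.3648e+29 * 5000.0) / 1.03224e+12 = -2.058e+11

-2.058e+11 J
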